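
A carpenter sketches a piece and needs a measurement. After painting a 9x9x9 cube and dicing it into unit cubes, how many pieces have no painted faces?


Large cube: 9 x 9 x 9, cut into unit cubes.
n = 9, so n - 2 = 7
Unpainted cubes form the interior (n - 2)^3 block.
(n - 2)^3 = 7^3 = 343
343 unit cubes


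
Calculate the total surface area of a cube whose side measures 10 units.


Shape: cube
Side s = 10 units
A cube has 6 square faces.
Formula: SA = 6 * s^2
s^2 = 100
SA = 6 * 100
SA = 600
600 units^2


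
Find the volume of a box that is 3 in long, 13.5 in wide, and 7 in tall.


Shape: rectangular prism
l = 3 in, w = 13.5 in, h = 7 in
Formula: V = l * w * h
V = 3 * 13.5 * 7
V = 40.5 * 7
V = 283.5
283.5 in^3


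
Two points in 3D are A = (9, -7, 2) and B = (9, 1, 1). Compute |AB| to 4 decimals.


3D distance between two points
P1 = (9, -7, 2), P2 = (9, 1, 1)
Formula: d = sqrt((x2-x1)^2 + (y2-y1)^2 + (z2-z1)^2)
dx = 9 - 9 = 0
dy = 1 - -7 = 8
dz = 1 - 2 = -1
dx^2 + dy^2 + dz^2 = 0 + 64 + 1 = 65
d = sqrt(65)
d = 8.0623
8.0623 units


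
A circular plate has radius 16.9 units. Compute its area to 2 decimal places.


Shape: circle
Radius r = 16.9 units
Formula: A = pi * r^2
r^2 = 16.9^2 = 285.61
A = pi * 285.61
A = 897.27
897.27 units^2


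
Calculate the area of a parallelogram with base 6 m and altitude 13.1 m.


Shape: parallelogram
Base b = 6 m, Height h = 13.1 m
Formula: A = b * h
A = 6 * 13.1
A = 78.6
78.6 m^2


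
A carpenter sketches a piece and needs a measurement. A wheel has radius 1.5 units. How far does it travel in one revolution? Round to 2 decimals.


Shape: circle
Radius r = 1.5 units
Formula: C = 2 * pi * r
C = 2 * pi * 1.5
C = 3 * pi
C = 9.42
9.42 units


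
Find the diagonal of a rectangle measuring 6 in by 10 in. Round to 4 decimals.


Shape: rectangle (diagonal via Pythagoras)
Sides: 6 in and 10 in
Formula: d = sqrt(l^2 + w^2)
l^2 = 36, w^2 = 100
l^2 + w^2 = 136
d = sqrt(136)
d = 11.6619
11.6619 in


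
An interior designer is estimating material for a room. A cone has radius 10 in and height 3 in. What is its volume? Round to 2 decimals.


Shape: cone
Radius r = 10 in, Height h = 3 in
Formula: V = (1/3) * pi * r^2 * h
r^2 = 100
pi * r^2 * h = pi * 100 * 3 = 300 * pi
V = 300 * pi / 3
V = 314.16
314.16 in^3


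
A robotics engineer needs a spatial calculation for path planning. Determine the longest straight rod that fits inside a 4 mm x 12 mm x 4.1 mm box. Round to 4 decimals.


Shape: rectangular box (space diagonal)
l = 4 mm, w = 12 mm, h = 4.1 mm
Visualize: the diagonal of the base, then a right triangle with that diagonal and the height.
Formula: d = sqrt(l^2 + w^2 + h^2)
l^2 + w^2 + h^2 = 16 + 144 + 16.81 = 176.81
d = sqrt(176.81)
d = 13.297
13.297 mm


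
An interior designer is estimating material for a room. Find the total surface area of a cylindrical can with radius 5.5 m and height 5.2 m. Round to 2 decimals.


Shape: closed cylinder
Radius r = 5.5 m, Height h = 5.2 m
Formula: SA = 2*pi*r^2 + 2*pi*r*h = 2*pi*r*(r + h)
r + h = 10.7
2 * r * (r + h) = 2 * 5.5 * 10.7 = 117.7
SA = 117.7 * pi
SA = 369.77
369.77 m^2


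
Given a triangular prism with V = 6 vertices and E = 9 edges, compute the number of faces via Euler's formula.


Polyhedron: triangular prism
Euler's formula for convex polyhedra: V - E + F = 2
Given: V = 6 vertices and E = 9 edges
Solve for F:
F = 2 + E - V = 2 + 9 - 6 = 5
5 faces


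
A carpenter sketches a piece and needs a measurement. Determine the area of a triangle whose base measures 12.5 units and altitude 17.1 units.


Shape: triangle
Base b = 12.5 units, Height h = 17.1 units
Formula: A = (1/2) * b * h
A = 0.5 * 12.5 * 17.1
A = 0.5 * 213.75
A = 106.875
106.875 units^2


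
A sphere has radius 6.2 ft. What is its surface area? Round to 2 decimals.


Shape: sphere
Radius r = 6.2 ft
Formula: SA = 4 * pi * r^2
r^2 = 38.44
SA = 4 * pi * 38.44
SA = 153.76 * pi
SA = 483.05
483.05 ft^2


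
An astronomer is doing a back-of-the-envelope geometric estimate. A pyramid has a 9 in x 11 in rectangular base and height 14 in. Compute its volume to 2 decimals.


Shape: rectangular pyramid
Base: 9 in x 11 in, Height h = 14 in
Formula: V = (1/3) * base_area * h
base_area = 9 * 11 = 99
base_area * h = 99 * 14 = 1386
V = 1386 / 3
V = 462
462 in^3


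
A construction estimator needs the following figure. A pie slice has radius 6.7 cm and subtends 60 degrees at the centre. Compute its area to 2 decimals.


Shape: circular sector
Radius r = 6.7 cm, Angle = 60 degrees
Formula: A = (angle/360) * pi * r^2
r^2 = 44.89
Fraction of circle = 60/360
A = (60/360) * pi * 44.89
A = 7.481667 * pi
A = 23.5
23.5 cm^2


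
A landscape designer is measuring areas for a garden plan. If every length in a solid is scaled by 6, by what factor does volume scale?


Linear scale factor k = 6
Rule: under a linear scaling by k, volumes scale by k^3.
k^3 = 6 * 6 * 6
k^3 = 36 * 6
k^3 = 216
Volume scales by a factor of 216.
216 (dimensionless)


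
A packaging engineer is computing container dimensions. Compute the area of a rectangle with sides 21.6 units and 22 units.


Shape: rectangle
Length l = 21.6 units, Width w = 22 units
Formula: A = l * w
A = 21.6 * 22
A = 475.2
475.2 units^2


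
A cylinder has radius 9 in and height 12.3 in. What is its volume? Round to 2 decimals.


Shape: cylinder
Radius r = 9 in, Height h = 12.3 in
Formula: V = pi * r^2 * h
r^2 = 81
V = pi * 81 * 12.3
V = 996.3 * pi
V = 3129.97
3129.97 in^3


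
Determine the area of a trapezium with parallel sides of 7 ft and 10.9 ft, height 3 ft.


Shape: trapezoid
Parallel sides a = 7 ft, b = 10.9 ft; Height h = 3 ft
Formula: A = (a + b) * h / 2
a + b = 7 + 10.9 = 17.9
A = 17.9 * 3 / 2
A = 53.7 / 2
A = 26.85
26.85 ft^2


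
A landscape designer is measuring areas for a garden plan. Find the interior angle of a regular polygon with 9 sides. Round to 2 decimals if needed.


Shape: regular nonagon (9 sides)
Formula: interior angle = (n - 2) * 180 / n
(n - 2) = 7
(n - 2) * 180 = 1260
angle = 1260 / 9
angle = 140
140 degrees


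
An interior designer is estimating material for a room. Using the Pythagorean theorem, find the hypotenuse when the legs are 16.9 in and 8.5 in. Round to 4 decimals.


Shape: right triangle
Legs a = 16.9 in, b = 8.5 in
Formula: c = sqrt(a^2 + b^2)
a^2 = 285.61, b^2 = 72.25
a^2 + b^2 = 357.86
c = sqrt(357.86)
c = 18.9172
18.9172 in


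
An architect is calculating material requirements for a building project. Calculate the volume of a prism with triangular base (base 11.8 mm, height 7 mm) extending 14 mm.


Shape: triangular prism
Triangle base = 11.8 mm, triangle height = 7 mm, prism length L = 14 mm
Formula: V = (1/2 * b * h_tri) * L
Cross-section area = 0.5 * 11.8 * 7 = 41.3
V = 41.3 * 14
V = 578.2
578.2 mm^3


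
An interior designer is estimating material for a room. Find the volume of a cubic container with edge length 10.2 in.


Shape: cube
Side s = 10.2 in
Formula: V = s^3
V = 10.2 * 10.2 * 10.2
V = 104.04 * 10.2
V = 1061.208
1061.208 in^3


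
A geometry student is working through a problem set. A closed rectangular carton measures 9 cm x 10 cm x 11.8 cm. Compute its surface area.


Shape: rectangular prism
l = 9 cm, w = 10 cm, h = 11.8 cm
Formula: SA = 2(lw + lh + wh)
lw = 90, lh = 106.2, wh = 118
lw + lh + wh = 314.2
SA = 2 * 314.2
SA = 628.4
628.4 cm^2


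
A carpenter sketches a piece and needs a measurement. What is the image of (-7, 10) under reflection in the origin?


Transformation: reflection
Original point: (-7, 10)
Rule for reflection through the origin: (x, y) -> (-x, -y)
Apply: (-7, 10) -> (7, -10)
(7, -10)


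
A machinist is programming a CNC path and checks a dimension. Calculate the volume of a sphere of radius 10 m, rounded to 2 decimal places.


Shape: sphere
Radius r = 10 m
Formula: V = (4/3) * pi * r^3
r^3 = 1000
(4/3) * 1000 = 1333.333333
V = 1333.333333 * pi
V = 4188.79
4188.79 m^3


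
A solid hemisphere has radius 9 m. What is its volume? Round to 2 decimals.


Shape: hemisphere (half of a sphere)
Radius r = 9 m
Formula: V = (1/2) * (4/3) * pi * r^3 = (2/3) * pi * r^3
r^3 = 729
(2/3) * 729 = 486
V = 486 * pi
V = 1526.81
1526.81 m^3


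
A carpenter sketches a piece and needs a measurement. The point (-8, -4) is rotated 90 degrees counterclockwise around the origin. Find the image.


Transformation: rotation about the origin
Original point: (-8, -4)
Rule for 90 deg counterclockwise: (x, y) -> (-y, x)
Apply: (-8, -4) -> (4, -8)
(4, -8)


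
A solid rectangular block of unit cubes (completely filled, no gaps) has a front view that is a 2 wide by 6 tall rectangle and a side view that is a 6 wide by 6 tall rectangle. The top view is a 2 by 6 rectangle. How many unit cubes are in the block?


Orthographic views of a solid rectangular block:
Front view 2 x 6 -> length = 2, height = 6
Side view 6 x 6 -> width = 6, height = 6 (consistent)
Top view 2 x 6 -> confirms length = 2, width = 6
The block is 2 x 6 x 6.
Total unit cubes = 2 * 6 * 6 = 72
72 unit cubes


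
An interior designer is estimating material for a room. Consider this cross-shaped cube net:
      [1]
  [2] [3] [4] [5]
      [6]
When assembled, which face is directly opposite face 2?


Net: cross layout. Take square 3 as the base (bottom).
Fold the four squares in the horizontal row up around 3: 2 -> left, 4 -> right, 5 wraps to the top.
Fold 1 and 6 up from 3: 1 -> back, 6 -> front.
Opposite pairs are therefore: (1, 6), (2, 4), (3, 5).
Face 2 is opposite face 4.
face 4


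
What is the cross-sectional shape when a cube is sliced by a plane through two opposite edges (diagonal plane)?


Solid: cube
Cutting plane: through two opposite edges (diagonal plane)
Visualize the intersection of the plane with the solid's surface.
The boundary of the cut region is a rectangle.
rectangle


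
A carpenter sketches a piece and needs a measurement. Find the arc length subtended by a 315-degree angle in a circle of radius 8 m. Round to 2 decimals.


Shape: circular arc
Radius r = 8 m, Angle = 315 degrees
Formula: L = (angle/360) * 2 * pi * r
2 * pi * r = 16 * pi
L = (315/360) * 16 * pi
L = 14 * pi
L = 43.98
43.98 m


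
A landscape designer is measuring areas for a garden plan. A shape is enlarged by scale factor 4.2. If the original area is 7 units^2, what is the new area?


Linear scale factor k = 4.2
Original area = 7 units^2
Rule: under a linear scaling by k, areas scale by k^2.
k^2 = 4.2^2 = 17.64
New area = 7 * 17.64
New area = 123.48
123.48 units^2


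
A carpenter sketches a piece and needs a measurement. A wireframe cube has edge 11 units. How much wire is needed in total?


Shape: cube
Side s = 11 units
A cube has 12 edges, all equal.
Formula: total edge length = 12 * s
Total = 12 * 11
Total = 132
132 units


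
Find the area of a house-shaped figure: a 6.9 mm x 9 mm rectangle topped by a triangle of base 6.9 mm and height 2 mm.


Composite shape: rectangle + triangle
Rectangle area = 6.9 * 9 = 62.1
Triangle area = 0.5 * 6.9 * 2 = 6.9
Total = 62.1 + 6.9
Total = 69
69 mm^2


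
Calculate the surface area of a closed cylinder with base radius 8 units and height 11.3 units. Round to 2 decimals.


Shape: closed cylinder
Radius r = 8 units, Height h = 11.3 units
Formula: SA = 2*pi*r^2 + 2*pi*r*h = 2*pi*r*(r + h)
r + h = 19.3
2 * r * (r + h) = 2 * 8 * 19.3 = 308.8
SA = 308.8 * pi
SA = 970.12
970.12 units^2


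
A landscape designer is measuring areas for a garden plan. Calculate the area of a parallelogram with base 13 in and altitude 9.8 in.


Shape: parallelogram
Base b = 13 in, Height h = 9.8 in
Formula: A = b * h
A = 13 * 9.8
A = 127.4
127.4 in^2


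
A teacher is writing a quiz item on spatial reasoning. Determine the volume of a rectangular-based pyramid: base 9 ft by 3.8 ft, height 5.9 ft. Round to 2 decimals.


Shape: rectangular pyramid
Base: 9 ft x 3.8 ft, Height h = 5.9 ft
Formula: V = (1/3) * base_area * h
base_area = 9 * 3.8 = 34.2
base_area * h = 34.2 * 5.9 = 201.78
V = 201.78 / 3
V = 67.26
67.26 ft^3


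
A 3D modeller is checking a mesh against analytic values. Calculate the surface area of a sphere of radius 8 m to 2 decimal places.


Shape: sphere
Radius r = 8 m
Formula: SA = 4 * pi * r^2
r^2 = 64
SA = 4 * pi * 64
SA = 256 * pi
SA = 804.25
804.25 m^2


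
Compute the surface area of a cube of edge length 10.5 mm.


Shape: cube
Side s = 10.5 mm
A cube has 6 square faces.
Formula: SA = 6 * s^2
s^2 = 110.25
SA = 6 * 110.25
SA = 661.5
661.5 mm^2


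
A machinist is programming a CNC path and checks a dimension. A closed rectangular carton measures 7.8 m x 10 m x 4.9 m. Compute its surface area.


Shape: rectangular prism
l = 7.8 m, w = 10 m, h = 4.9 m
Formula: SA = 2(lw + lh + wh)
lw = 78, lh = 38.22, wh = 49
lw + lh + wh = 165.22
SA = 2 * 165.22
SA = 330.44
330.44 m^2


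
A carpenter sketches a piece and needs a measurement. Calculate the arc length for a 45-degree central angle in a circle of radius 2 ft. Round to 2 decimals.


Shape: circular arc
Radius r = 2 ft, Angle = 45 degrees
Formula: L = (angle/360) * 2 * pi * r
2 * pi * r = 4 * pi
L = (45/360) * 4 * pi
L = 0.5 * pi
L = 1.57
1.57 ft


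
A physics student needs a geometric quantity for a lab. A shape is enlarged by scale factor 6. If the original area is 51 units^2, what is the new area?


Linear scale factor k = 6
Original area = 51 units^2
Rule: under a linear scaling by k, areas scale by k^2.
k^2 = 6^2 = 36
New area = 51 * 36
New area = 1836
1836 units^2


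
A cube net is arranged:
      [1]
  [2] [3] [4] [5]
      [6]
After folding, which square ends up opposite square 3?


Net: cross layout. Take square 3 as the base (bottom).
Fold the four squares in the horizontal row up around 3: 2 -> left, 4 -> right, 5 wraps to the top.
Fold 1 and 6 up from 3: 1 -> back, 6 -> front.
Opposite pairs are therefore: (1, 6), (2, 4), (3, 5).
Face 3 is opposite face 5.
face 5


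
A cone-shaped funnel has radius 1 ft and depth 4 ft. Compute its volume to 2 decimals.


Shape: cone
Radius r = 1 ft, Height h = 4 ft
Formula: V = (1/3) * pi * r^2 * h
r^2 = 1
pi * r^2 * h = pi * 1 * 4 = 4 * pi
V = 4 * pi / 3
V = 4.19
4.19 ft^3


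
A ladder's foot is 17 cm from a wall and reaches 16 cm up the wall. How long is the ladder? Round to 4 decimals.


Shape: right triangle
Legs a = 17 cm, b = 16 cm
Formula: c = sqrt(a^2 + b^2)
a^2 = 289, b^2 = 256
a^2 + b^2 = 545
c = sqrt(545)
c = 23.3452
23.3452 cm


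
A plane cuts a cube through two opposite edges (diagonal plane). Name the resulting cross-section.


Solid: cube
Cutting plane: through two opposite edges (diagonal plane)
Visualize the intersection of the plane with the solid's surface.
The boundary of the cut region is a rectangle.
rectangle


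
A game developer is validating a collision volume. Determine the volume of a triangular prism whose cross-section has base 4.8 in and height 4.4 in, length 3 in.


Shape: triangular prism
Triangle base = 4.8 in, triangle height = 4.4 in, prism length L = 3 in
Formula: V = (1/2 * b * h_tri) * L
Cross-section area = 0.5 * 4.8 * 4.4 = 10.56
V = 10.56 * 3
V = 31.68
31.68 in^3


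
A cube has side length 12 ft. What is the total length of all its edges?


Shape: cube
Side s = 12 ft
A cube has 12 edges, all equal.
Formula: total edge length = 12 * s
Total = 12 * 12
Total = 144
144 ft


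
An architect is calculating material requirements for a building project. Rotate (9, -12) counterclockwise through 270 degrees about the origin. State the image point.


Transformation: rotation about the origin
Original point: (9, -12)
Rule for 270 deg counterclockwise: (x, y) -> (y, -x)
Apply: (9, -12) -> (-12, -9)
(-12, -9)


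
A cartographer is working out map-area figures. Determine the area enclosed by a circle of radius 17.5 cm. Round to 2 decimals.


Shape: circle
Radius r = 17.5 cm
Formula: A = pi * r^2
r^2 = 17.5^2 = 306.25
A = pi * 306.25
A = 962.11
962.11 cm^2


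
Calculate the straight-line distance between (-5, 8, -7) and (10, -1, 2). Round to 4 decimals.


3D distance between two points
P1 = (-5, 8, -7), P2 = (10, -1, 2)
Formula: d = sqrt((x2-x1)^2 + (y2-y1)^2 + (z2-z1)^2)
dx = 10 - -5 = 15
dy = -1 - 8 = -9
dz = 2 - -7 = 9
dx^2 + dy^2 + dz^2 = 225 + 81 + 81 = 387
d = sqrt(387)
d = 19.6723
19.6723 units


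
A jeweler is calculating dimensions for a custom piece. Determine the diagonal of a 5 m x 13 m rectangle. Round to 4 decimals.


Shape: rectangle (diagonal via Pythagoras)
Sides: 5 m and 13 m
Formula: d = sqrt(l^2 + w^2)
l^2 = 25, w^2 = 169
l^2 + w^2 = 194
d = sqrt(194)
d = 13.9284
13.9284 m


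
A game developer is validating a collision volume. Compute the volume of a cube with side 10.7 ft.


Shape: cube
Side s = 10.7 ft
Formula: V = s^3
V = 10.7 * 10.7 * 10.7
V = 114.49 * 10.7
V = 1225.043
1225.043 ft^3


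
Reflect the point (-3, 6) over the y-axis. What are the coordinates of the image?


Transformation: reflection
Original point: (-3, 6)
Rule for reflection over the y-axis: (x, y) -> (-x, y)
Apply: (-3, 6) -> (3, 6)
(3, 6)


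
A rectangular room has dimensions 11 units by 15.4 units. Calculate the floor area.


Shape: rectangle
Length l = 11 units, Width w = 15.4 units
Formula: A = l * w
A = 11 * 15.4
A = 169.4
169.4 units^2


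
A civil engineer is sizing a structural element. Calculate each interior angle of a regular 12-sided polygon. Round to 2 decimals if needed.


Shape: regular dodecagon (12 sides)
Formula: interior angle = (n - 2) * 180 / n
(n - 2) = 10
(n - 2) * 180 = 1800
angle = 1800 / 12
angle = 150
150 degrees


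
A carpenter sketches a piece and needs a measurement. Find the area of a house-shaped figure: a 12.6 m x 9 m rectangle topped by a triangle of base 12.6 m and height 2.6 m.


Composite shape: rectangle + triangle
Rectangle area = 12.6 * 9 = 113.4
Triangle area = 0.5 * 12.6 * 2.6 = 16.38
Total = 113.4 + 16.38
Total = 129.78
129.78 m^2


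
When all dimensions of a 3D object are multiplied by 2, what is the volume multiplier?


Linear scale factor k = 2
Rule: under a linear scaling by k, volumes scale by k^3.
k^3 = 2 * 2 * 2
k^3 = 4 * 2
k^3 = 8
Volume scales by a factor of 8.
8 (dimensionless)


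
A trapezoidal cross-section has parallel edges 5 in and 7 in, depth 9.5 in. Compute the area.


Shape: trapezoid
Parallel sides a = 5 in, b = 7 in; Height h = 9.5 in
Formula: A = (a + b) * h / 2
a + b = 5 + 7 = 12
A = 12 * 9.5 / 2
A = 114 / 2
A = 57
57 in^2


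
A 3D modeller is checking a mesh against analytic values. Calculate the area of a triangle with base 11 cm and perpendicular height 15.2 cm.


Shape: triangle
Base b = 11 cm, Height h = 15.2 cm
Formula: A = (1/2) * b * h
A = 0.5 * 11 * 15.2
A = 0.5 * 167.2
A = 83.6
83.6 cm^2


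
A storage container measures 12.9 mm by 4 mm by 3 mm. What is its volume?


Shape: rectangular prism
l = 12.9 mm, w = 4 mm, h = 3 mm
Formula: V = l * w * h
V = 12.9 * 4 * 3
V = 51.6 * 3
V = 154.8
154.8 mm^3


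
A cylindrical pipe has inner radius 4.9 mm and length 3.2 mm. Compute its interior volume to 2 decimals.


Shape: cylinder
Radius r = 4.9 mm, Height h = 3.2 mm
Formula: V = pi * r^2 * h
r^2 = 24.01
V = pi * 24.01 * 3.2
V = 76.832 * pi
V = 241.37
241.37 mm^3


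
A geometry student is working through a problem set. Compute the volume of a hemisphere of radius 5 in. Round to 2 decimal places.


Shape: hemisphere (half of a sphere)
Radius r = 5 in
Formula: V = (1/2) * (4/3) * pi * r^3 = (2/3) * pi * r^3
r^3 = 125
(2/3) * 125 = 83.333333
V = 83.333333 * pi
V = 261.8
261.8 in^3


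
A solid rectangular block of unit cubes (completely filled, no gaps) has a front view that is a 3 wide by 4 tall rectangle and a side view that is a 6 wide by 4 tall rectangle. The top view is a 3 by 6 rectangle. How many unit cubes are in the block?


Orthographic views of a solid rectangular block:
Front view 3 x 4 -> length = 3, height = 4
Side view 6 x 4 -> width = 6, height = 4 (consistent)
Top view 3 x 6 -> confirms length = 3, width = 6
The block is 3 x 6 x 4.
Total unit cubes = 3 * 6 * 4 = 72
72 unit cubes


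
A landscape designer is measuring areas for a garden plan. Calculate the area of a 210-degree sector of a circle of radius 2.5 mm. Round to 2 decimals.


Shape: circular sector
Radius r = 2.5 mm, Angle = 210 degrees
Formula: A = (angle/360) * pi * r^2
r^2 = 6.25
Fraction of circle = 210/360
A = (210/360) * pi * 6.25
A = 3.645833 * pi
A = 11.45
11.45 mm^2


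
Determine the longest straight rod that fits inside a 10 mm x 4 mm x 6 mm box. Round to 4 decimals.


Shape: rectangular box (space diagonal)
l = 10 mm, w = 4 mm, h = 6 mm
Visualize: the diagonal of the base, then a right triangle with that diagonal and the height.
Formula: d = sqrt(l^2 + w^2 + h^2)
l^2 + w^2 + h^2 = 100 + 16 + 36 = 152
d = sqrt(152)
d = 12.3288
12.3288 mm


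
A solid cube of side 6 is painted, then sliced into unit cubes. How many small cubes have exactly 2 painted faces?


Large cube: 6 x 6 x 6, cut into unit cubes.
n = 6, so n - 2 = 4
Cubes with 2 painted faces lie along the edges, excluding corners.
A cube has 12 edges; each contributes (n - 2) = 4 such cubes.
Count = 12 * 4 = 48
48 unit cubes


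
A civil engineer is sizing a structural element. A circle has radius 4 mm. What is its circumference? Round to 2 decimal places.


Shape: circle
Radius r = 4 mm
Formula: C = 2 * pi * r
C = 2 * pi * 4
C = 8 * pi
C = 25.13
25.13 mm


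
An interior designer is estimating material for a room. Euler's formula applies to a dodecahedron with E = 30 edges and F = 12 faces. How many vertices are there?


Polyhedron: dodecahedron
Euler's formula for convex polyhedra: V - E + F = 2
Given: E = 30 edges and F = 12 faces
Solve for V:
V = 2 + E - F = 2 + 30 - 12 = 20
20 vertices


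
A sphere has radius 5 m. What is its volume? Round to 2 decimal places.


Shape: sphere
Radius r = 5 m
Formula: V = (4/3) * pi * r^3
r^3 = 125
(4/3) * 125 = 166.666667
V = 166.666667 * pi
V = 523.6
523.6 m^3


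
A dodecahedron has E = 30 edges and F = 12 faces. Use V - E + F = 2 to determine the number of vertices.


Polyhedron: dodecahedron
Euler's formula for convex polyhedra: V - E + F = 2
Given: E = 30 edges and F = 12 faces
Solve for V:
V = 2 + E - F = 2 + 30 - 12 = 20
20 vertices


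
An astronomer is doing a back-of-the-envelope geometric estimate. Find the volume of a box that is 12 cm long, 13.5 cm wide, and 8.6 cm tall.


Shape: rectangular prism
l = 12 cm, w = 13.5 cm, h = 8.6 cm
Formula: V = l * w * h
V = 12 * 13.5 * 8.6
V = 162 * 8.6
V = 1393.2
1393.2 cm^3


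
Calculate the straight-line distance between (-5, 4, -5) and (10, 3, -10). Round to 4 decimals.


3D distance between two points
P1 = (-5, 4, -5), P2 = (10, 3, -10)
Formula: d = sqrt((x2-x1)^2 + (y2-y1)^2 + (z2-z1)^2)
dx = 10 - -5 = 15
dy = 3 - 4 = -1
dz = -10 - -5 = -5
dx^2 + dy^2 + dz^2 = 225 + 1 + 25 = 251
d = sqrt(251)
d = 15.843
15.843 units


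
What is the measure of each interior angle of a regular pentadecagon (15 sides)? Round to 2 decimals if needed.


Shape: regular pentadecagon (15 sides)
Formula: interior angle = (n - 2) * 180 / n
(n - 2) = 13
(n - 2) * 180 = 2340
angle = 2340 / 15
angle = 156
156 degrees


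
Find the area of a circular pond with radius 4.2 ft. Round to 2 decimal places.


Shape: circle
Radius r = 4.2 ft
Formula: A = pi * r^2
r^2 = 4.2^2 = 17.64
A = pi * 17.64
A = 55.42
55.42 ft^2


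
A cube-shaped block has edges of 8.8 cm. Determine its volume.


Shape: cube
Side s = 8.8 cm
Formula: V = s^3
V = 8.8 * 8.8 * 8.8
V = 77.44 * 8.8
V = 681.472
681.472 cm^3


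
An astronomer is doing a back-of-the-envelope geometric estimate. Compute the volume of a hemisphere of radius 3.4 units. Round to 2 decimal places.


Shape: hemisphere (half of a sphere)
Radius r = 3.4 units
Formula: V = (1/2) * (4/3) * pi * r^3 = (2/3) * pi * r^3
r^3 = 39.304
(2/3) * 39.304 = 26.202667
V = 26.202667 * pi
V = 82.32
82.32 units^3


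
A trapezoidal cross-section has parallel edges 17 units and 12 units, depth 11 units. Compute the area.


Shape: trapezoid
Parallel sides a = 17 units, b = 12 units; Height h = 11 units
Formula: A = (a + b) * h / 2
a + b = 17 + 12 = 29
A = 29 * 11 / 2
A = 319 / 2
A = 159.5
159.5 units^2


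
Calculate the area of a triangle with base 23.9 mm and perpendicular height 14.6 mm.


Shape: triangle
Base b = 23.9 mm, Height h = 14.6 mm
Formula: A = (1/2) * b * h
A = 0.5 * 23.9 * 14.6
A = 0.5 * 348.94
A = 174.47
174.47 mm^2


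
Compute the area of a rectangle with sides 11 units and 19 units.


Shape: rectangle
Length l = 11 units, Width w = 19 units
Formula: A = l * w
A = 11 * 19
A = 209
209 units^2


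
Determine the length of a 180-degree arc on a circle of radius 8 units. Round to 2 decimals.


Shape: circular arc
Radius r = 8 units, Angle = 180 degrees
Formula: L = (angle/360) * 2 * pi * r
2 * pi * r = 16 * pi
L = (180/360) * 16 * pi
L = 8 * pi
L = 25.13
25.13 units


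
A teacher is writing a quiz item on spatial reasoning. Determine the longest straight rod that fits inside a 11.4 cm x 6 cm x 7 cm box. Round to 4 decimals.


Shape: rectangular box (space diagonal)
l = 11.4 cm, w = 6 cm, h = 7 cm
Visualize: the diagonal of the base, then a right triangle with that diagonal and the height.
Formula: d = sqrt(l^2 + w^2 + h^2)
l^2 + w^2 + h^2 = 129.96 + 36 + 49 = 214.96
d = sqrt(214.96)
d = 14.6615
14.6615 cm


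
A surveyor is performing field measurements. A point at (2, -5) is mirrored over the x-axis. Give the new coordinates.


Transformation: reflection
Original point: (2, -5)
Rule for reflection over the x-axis: (x, y) -> (x, -y)
Apply: (2, -5) -> (2, 5)
(2, 5)


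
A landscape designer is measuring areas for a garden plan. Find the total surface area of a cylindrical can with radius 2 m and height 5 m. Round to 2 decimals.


Shape: closed cylinder
Radius r = 2 m, Height h = 5 m
Formula: SA = 2*pi*r^2 + 2*pi*r*h = 2*pi*r*(r + h)
r + h = 7
2 * r * (r + h) = 2 * 2 * 7 = 28
SA = 28 * pi
SA = 87.96
87.96 m^2


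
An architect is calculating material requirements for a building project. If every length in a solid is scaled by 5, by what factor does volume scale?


Linear scale factor k = 5
Rule: under a linear scaling by k, volumes scale by k^3.
k^3 = 5 * 5 * 5
k^3 = 25 * 5
k^3 = 125
Volume scales by a factor of 125.
125 (dimensionless)


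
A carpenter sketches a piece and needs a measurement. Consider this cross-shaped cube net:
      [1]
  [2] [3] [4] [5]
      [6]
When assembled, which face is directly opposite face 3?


Net: cross layout. Take square 3 as the base (bottom).
Fold the four squares in the horizontal row up around 3: 2 -> left, 4 -> right, 5 wraps to the top.
Fold 1 and 6 up from 3: 1 -> back, 6 -> front.
Opposite pairs are therefore: (1, 6), (2, 4), (3, 5).
Face 3 is opposite face 5.
face 5


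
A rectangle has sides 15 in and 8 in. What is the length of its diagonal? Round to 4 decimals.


Shape: rectangle (diagonal via Pythagoras)
Sides: 15 in and 8 in
Formula: d = sqrt(l^2 + w^2)
l^2 = 225, w^2 = 64
l^2 + w^2 = 289
d = sqrt(289)
d = 17.0
17 in


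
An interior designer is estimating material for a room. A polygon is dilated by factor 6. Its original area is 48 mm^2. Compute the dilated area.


Linear scale factor k = 6
Original area = 48 mm^2
Rule: under a linear scaling by k, areas scale by k^2.
k^2 = 6^2 = 36
New area = 48 * 36
New area = 1728
1728 mm^2


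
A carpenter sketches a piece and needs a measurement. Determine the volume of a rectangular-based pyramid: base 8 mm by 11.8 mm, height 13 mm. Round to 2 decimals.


Shape: rectangular pyramid
Base: 8 mm x 11.8 mm, Height h = 13 mm
Formula: V = (1/3) * base_area * h
base_area = 8 * 11.8 = 94.4
base_area * h = 94.4 * 13 = 1227.2
V = 1227.2 / 3
V = 409.07
409.07 mm^3


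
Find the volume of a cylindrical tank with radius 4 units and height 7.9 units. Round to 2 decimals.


Shape: cylinder
Radius r = 4 units, Height h = 7.9 units
Formula: V = pi * r^2 * h
r^2 = 16
V = pi * 16 * 7.9
V = 126.4 * pi
V = 397.1
397.1 units^3


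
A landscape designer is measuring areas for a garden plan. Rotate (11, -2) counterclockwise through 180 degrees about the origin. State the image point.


Transformation: rotation about the origin
Original point: (11, -2)
Rule for 180 deg: (x, y) -> (-x, -y)
Apply: (11, -2) -> (-11, 2)
(-11, 2)


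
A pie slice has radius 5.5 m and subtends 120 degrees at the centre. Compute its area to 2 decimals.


Shape: circular sector
Radius r = 5.5 m, Angle = 120 degrees
Formula: A = (angle/360) * pi * r^2
r^2 = 30.25
Fraction of circle = 120/360
A = (120/360) * pi * 30.25
A = 10.083333 * pi
A = 31.68
31.68 m^2


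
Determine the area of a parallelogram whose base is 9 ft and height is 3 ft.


Shape: parallelogram
Base b = 9 ft, Height h = 3 ft
Formula: A = b * h
A = 9 * 3
A = 27
27 ft^2


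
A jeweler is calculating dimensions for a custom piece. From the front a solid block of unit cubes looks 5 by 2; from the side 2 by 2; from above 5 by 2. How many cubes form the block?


Orthographic views of a solid rectangular block:
Front view 5 x 2 -> length = 5, height = 2
Side view 2 x 2 -> width = 2, height = 2 (consistent)
Top view 5 x 2 -> confirms length = 5, width = 2
The block is 5 x 2 x 2.
Total unit cubes = 5 * 2 * 2 = 20
20 unit cubes


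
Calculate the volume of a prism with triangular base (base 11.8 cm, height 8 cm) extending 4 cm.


Shape: triangular prism
Triangle base = 11.8 cm, triangle height = 8 cm, prism length L = 4 cm
Formula: V = (1/2 * b * h_tri) * L
Cross-section area = 0.5 * 11.8 * 8 = 47.2
V = 47.2 * 4
V = 188.8
188.8 cm^3


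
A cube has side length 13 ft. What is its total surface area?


Shape: cube
Side s = 13 ft
A cube has 6 square faces.
Formula: SA = 6 * s^2
s^2 = 169
SA = 6 * 169
SA = 1014
1014 ft^2


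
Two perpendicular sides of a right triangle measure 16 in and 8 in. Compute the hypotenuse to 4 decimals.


Shape: right triangle
Legs a = 16 in, b = 8 in
Formula: c = sqrt(a^2 + b^2)
a^2 = 256, b^2 = 64
a^2 + b^2 = 320
c = sqrt(320)
c = 17.8885
17.8885 in


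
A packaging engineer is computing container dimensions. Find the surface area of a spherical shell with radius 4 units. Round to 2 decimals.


Shape: sphere
Radius r = 4 units
Formula: SA = 4 * pi * r^2
r^2 = 16
SA = 4 * pi * 16
SA = 64 * pi
SA = 201.06
201.06 units^2


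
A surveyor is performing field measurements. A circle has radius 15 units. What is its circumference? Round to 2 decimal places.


Shape: circle
Radius r = 15 units
Formula: C = 2 * pi * r
C = 2 * pi * 15
C = 30 * pi
C = 94.25
94.25 units


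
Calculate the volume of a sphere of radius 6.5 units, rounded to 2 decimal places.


Shape: sphere
Radius r = 6.5 units
Formula: V = (4/3) * pi * r^3
r^3 = 274.625
(4/3) * 274.625 = 366.166667
V = 366.166667 * pi
V = 1150.35
1150.35 units^3


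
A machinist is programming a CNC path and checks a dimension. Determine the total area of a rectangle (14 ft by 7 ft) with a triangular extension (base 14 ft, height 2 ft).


Composite shape: rectangle + triangle
Rectangle area = 14 * 7 = 98
Triangle area = 0.5 * 14 * 2 = 14
Total = 98 + 14
Total = 112
112 ft^2


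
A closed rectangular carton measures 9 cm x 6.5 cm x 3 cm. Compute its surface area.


Shape: rectangular prism
l = 9 cm, w = 6.5 cm, h = 3 cm
Formula: SA = 2(lw + lh + wh)
lw = 58.5, lh = 27, wh = 19.5
lw + lh + wh = 105
SA = 2 * 105
SA = 210
210 cm^2


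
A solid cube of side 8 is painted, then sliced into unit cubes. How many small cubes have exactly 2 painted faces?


Large cube: 8 x 8 x 8, cut into unit cubes.
n = 8, so n - 2 = 6
Cubes with 2 painted faces lie along the edges, excluding corners.
A cube has 12 edges; each contributes (n - 2) = 6 such cubes.
Count = 12 * 6 = 72
72 unit cubes


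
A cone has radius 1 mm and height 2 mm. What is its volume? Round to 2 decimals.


Shape: cone
Radius r = 1 mm, Height h = 2 mm
Formula: V = (1/3) * pi * r^2 * h
r^2 = 1
pi * r^2 * h = pi * 1 * 2 = 2 * pi
V = 2 * pi / 3
V = 2.09
2.09 mm^3


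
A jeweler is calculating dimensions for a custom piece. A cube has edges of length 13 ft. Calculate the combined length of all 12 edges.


Shape: cube
Side s = 13 ft
A cube has 12 edges, all equal.
Formula: total edge length = 12 * s
Total = 12 * 13
Total = 156
156 ft


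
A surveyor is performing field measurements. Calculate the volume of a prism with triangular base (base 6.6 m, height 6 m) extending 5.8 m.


Shape: triangular prism
Triangle base = 6.6 m, triangle height = 6 m, prism length L = 5.8 m
Formula: V = (1/2 * b * h_tri) * L
Cross-section area = 0.5 * 6.6 * 6 = 19.8
V = 19.8 * 5.8
V = 114.84
114.84 m^3


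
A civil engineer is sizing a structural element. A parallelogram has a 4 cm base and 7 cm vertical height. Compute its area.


Shape: parallelogram
Base b = 4 cm, Height h = 7 cm
Formula: A = b * h
A = 4 * 7
A = 28
28 cm^2


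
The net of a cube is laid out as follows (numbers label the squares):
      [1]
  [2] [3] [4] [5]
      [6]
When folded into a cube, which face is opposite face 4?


Net: cross layout. Take square 3 as the base (bottom).
Fold the four squares in the horizontal row up around 3: 2 -> left, 4 -> right, 5 wraps to the top.
Fold 1 and 6 up from 3: 1 -> back, 6 -> front.
Opposite pairs are therefore: (1, 6), (2, 4), (3, 5).
Face 4 is opposite face 2.
face 2


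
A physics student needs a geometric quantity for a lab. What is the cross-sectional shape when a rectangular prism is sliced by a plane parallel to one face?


Solid: rectangular prism
Cutting plane: parallel to one face
Visualize the intersection of the plane with the solid's surface.
The boundary of the cut region is a rectangle.
rectangle


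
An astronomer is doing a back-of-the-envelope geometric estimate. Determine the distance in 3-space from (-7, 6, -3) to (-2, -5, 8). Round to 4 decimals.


3D distance between two points
P1 = (-7, 6, -3), P2 = (-2, -5, 8)
Formula: d = sqrt((x2-x1)^2 + (y2-y1)^2 + (z2-z1)^2)
dx = -2 - -7 = 5
dy = -5 - 6 = -11
dz = 8 - -3 = 11
dx^2 + dy^2 + dz^2 = 25 + 121 + 121 = 267
d = sqrt(267)
d = 16.3401
16.3401 units


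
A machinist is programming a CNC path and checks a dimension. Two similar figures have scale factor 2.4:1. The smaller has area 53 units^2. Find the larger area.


Linear scale factor k = 2.4
Original area = 53 units^2
Rule: under a linear scaling by k, areas scale by k^2.
k^2 = 2.4^2 = 5.76
New area = 53 * 5.76
New area = 305.28
305.28 units^2


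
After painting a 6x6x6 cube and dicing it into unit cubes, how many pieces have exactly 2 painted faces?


Large cube: 6 x 6 x 6, cut into unit cubes.
n = 6, so n - 2 = 4
Cubes with 2 painted faces lie along the edges, excluding corners.
A cube has 12 edges; each contributes (n - 2) = 4 such cubes.
Count = 12 * 4 = 48
48 unit cubes


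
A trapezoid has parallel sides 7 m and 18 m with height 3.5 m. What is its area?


Shape: trapezoid
Parallel sides a = 7 m, b = 18 m; Height h = 3.5 m
Formula: A = (a + b) * h / 2
a + b = 7 + 18 = 25
A = 25 * 3.5 / 2
A = 87.5 / 2
A = 43.75
43.75 m^2


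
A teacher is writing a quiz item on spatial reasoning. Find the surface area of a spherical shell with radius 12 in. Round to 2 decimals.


Shape: sphere
Radius r = 12 in
Formula: SA = 4 * pi * r^2
r^2 = 144
SA = 4 * pi * 144
SA = 576 * pi
SA = 1809.56
1809.56 in^2


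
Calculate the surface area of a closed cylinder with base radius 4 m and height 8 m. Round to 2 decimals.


Shape: closed cylinder
Radius r = 4 m, Height h = 8 m
Formula: SA = 2*pi*r^2 + 2*pi*r*h = 2*pi*r*(r + h)
r + h = 12
2 * r * (r + h) = 2 * 4 * 12 = 96
SA = 96 * pi
SA = 301.59
301.59 m^2


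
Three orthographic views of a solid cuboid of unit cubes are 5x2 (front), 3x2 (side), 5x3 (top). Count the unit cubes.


Orthographic views of a solid rectangular block:
Front view 5 x 2 -> length = 5, height = 2
Side view 3 x 2 -> width = 3, height = 2 (consistent)
Top view 5 x 3 -> confirms length = 5, width = 3
The block is 5 x 3 x 2.
Total unit cubes = 5 * 3 * 2 = 30
30 unit cubes


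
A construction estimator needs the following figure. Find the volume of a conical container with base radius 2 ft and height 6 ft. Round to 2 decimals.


Shape: cone
Radius r = 2 ft, Height h = 6 ft
Formula: V = (1/3) * pi * r^2 * h
r^2 = 4
pi * r^2 * h = pi * 4 * 6 = 24 * pi
V = 24 * pi / 3
V = 25.13
25.13 ft^3


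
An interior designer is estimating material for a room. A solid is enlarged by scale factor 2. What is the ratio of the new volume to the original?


Linear scale factor k = 2
Rule: under a linear scaling by k, volumes scale by k^3.
k^3 = 2 * 2 * 2
k^3 = 4 * 2
k^3 = 8
Volume scales by a factor of 8.
8 (dimensionless)


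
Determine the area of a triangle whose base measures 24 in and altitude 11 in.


Shape: triangle
Base b = 24 in, Height h = 11 in
Formula: A = (1/2) * b * h
A = 0.5 * 24 * 11
A = 0.5 * 264
A = 132
132 in^2


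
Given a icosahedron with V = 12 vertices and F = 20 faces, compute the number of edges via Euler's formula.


Polyhedron: icosahedron
Euler's formula for convex polyhedra: V - E + F = 2
Given: V = 12 vertices and F = 20 faces
Solve for E:
E = V + F - 2 = 12 + 20 - 2 = 30
30 edges


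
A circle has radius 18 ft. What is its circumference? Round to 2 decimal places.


Shape: circle
Radius r = 18 ft
Formula: C = 2 * pi * r
C = 2 * pi * 18
C = 36 * pi
C = 113.1
113.1 ft


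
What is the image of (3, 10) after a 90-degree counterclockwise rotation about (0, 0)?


Transformation: rotation about the origin
Original point: (3, 10)
Rule for 90 deg counterclockwise: (x, y) -> (-y, x)
Apply: (3, 10) -> (-10, 3)
(-10, 3)


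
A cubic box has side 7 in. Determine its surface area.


Shape: cube
Side s = 7 in
A cube has 6 square faces.
Formula: SA = 6 * s^2
s^2 = 49
SA = 6 * 49
SA = 294
294 in^2


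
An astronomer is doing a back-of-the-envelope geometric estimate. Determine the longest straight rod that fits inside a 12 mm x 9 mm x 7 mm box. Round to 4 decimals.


Shape: rectangular box (space diagonal)
l = 12 mm, w = 9 mm, h = 7 mm
Visualize: the diagonal of the base, then a right triangle with that diagonal and the height.
Formula: d = sqrt(l^2 + w^2 + h^2)
l^2 + w^2 + h^2 = 144 + 81 + 49 = 274
d = sqrt(274)
d = 16.5529
16.5529 mm


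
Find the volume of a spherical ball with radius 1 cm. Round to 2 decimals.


Shape: sphere
Radius r = 1 cm
Formula: V = (4/3) * pi * r^3
r^3 = 1
(4/3) * 1 = 1.333333
V = 1.333333 * pi
V = 4.19
4.19 cm^3


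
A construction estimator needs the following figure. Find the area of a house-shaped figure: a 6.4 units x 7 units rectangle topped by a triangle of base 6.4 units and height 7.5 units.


Composite shape: rectangle + triangle
Rectangle area = 6.4 * 7 = 44.8
Triangle area = 0.5 * 6.4 * 7.5 = 24
Total = 44.8 + 24
Total = 68.8
68.8 units^2


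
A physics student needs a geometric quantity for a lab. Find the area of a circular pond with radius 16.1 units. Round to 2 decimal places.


Shape: circle
Radius r = 16.1 units
Formula: A = pi * r^2
r^2 = 16.1^2 = 259.21
A = pi * 259.21
A = 814.33
814.33 units^2


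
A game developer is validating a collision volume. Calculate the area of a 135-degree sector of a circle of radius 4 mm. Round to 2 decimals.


Shape: circular sector
Radius r = 4 mm, Angle = 135 degrees
Formula: A = (angle/360) * pi * r^2
r^2 = 16
Fraction of circle = 135/360
A = (135/360) * pi * 16
A = 6 * pi
A = 18.85
18.85 mm^2


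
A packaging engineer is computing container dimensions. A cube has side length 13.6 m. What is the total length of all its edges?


Shape: cube
Side s = 13.6 m
A cube has 12 edges, all equal.
Formula: total edge length = 12 * s
Total = 12 * 13.6
Total = 163.2
163.2 m
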